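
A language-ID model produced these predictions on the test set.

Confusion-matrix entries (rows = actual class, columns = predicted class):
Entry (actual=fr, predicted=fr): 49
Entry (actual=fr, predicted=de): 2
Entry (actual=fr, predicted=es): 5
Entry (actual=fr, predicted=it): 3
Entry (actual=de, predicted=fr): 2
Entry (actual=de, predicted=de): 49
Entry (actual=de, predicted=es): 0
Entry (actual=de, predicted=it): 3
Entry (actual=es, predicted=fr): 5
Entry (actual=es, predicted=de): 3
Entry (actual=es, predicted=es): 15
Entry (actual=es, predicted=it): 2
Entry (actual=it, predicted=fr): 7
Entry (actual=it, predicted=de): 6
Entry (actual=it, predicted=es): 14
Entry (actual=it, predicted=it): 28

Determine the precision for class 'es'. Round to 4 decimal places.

0.4412

Treat 'es' as positive and all other classes as negative.
precision = TP/(TP+FP).
es: TP=15, FP=5+0+14=19 → 15/34 = 0.44118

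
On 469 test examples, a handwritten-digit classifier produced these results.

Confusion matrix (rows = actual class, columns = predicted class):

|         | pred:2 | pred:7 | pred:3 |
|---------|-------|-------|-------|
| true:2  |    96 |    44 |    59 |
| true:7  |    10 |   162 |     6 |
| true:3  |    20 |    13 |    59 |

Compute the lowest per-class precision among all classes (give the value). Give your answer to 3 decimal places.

0.476

Per-class precision (TP/(TP+FP)):
  2: TP=96, FP=10+20=30 → 96/126 = 0.7619
  7: TP=162, FP=44+13=57 → 162/219 = 0.7397
  3: TP=59, FP=59+6=65 → 59/124 = 0.4758
Lowest is class '3' with precision = 0.476.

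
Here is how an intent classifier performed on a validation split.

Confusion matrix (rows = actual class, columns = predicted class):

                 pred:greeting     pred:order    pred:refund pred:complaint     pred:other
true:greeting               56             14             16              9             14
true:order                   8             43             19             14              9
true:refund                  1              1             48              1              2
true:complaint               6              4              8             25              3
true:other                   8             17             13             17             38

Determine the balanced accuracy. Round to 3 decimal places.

Balanced accuracy = mean of per-class recall.
  greeting: recall = 56/109 = 0.5138
  order: recall = 43/93 = 0.4624
  refund: recall = 48/53 = 0.9057
  complaint: recall = 25/46 = 0.5435
  other: recall = 38/93 = 0.4086
Mean = (0.5138 + 0.4624 + 0.9057 + 0.5435 + 0.4086) / 5 = 0.567

0.567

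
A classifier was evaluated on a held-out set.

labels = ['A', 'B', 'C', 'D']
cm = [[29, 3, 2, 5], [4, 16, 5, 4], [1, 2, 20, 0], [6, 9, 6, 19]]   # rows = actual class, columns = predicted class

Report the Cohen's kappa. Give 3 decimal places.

0.521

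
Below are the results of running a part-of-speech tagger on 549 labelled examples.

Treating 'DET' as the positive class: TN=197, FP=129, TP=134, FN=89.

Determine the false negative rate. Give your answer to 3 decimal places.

FNR = FN/(FN+TP) = 89/(89+134) = 0.399

0.399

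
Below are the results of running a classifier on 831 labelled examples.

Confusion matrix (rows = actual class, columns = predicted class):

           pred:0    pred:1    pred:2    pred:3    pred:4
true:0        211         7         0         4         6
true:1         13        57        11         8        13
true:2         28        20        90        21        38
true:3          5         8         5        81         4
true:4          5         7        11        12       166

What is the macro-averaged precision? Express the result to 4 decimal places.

Per-class precision (TP/(TP+FP)):
  0: TP=211, FP=13+28+5+5=51 → 211/262 = 0.80534
  1: TP=57, FP=7+20+8+7=42 → 57/99 = 0.57576
  2: TP=90, FP=0+11+5+11=27 → 90/117 = 0.76923
  3: TP=81, FP=4+8+21+12=45 → 81/126 = 0.64286
  4: TP=166, FP=6+13+38+4=61 → 166/227 = 0.73128
Macro-precision = mean = (0.80534 + 0.57576 + 0.76923 + 0.64286 + 0.73128) / 5 = 0.7049

0.7049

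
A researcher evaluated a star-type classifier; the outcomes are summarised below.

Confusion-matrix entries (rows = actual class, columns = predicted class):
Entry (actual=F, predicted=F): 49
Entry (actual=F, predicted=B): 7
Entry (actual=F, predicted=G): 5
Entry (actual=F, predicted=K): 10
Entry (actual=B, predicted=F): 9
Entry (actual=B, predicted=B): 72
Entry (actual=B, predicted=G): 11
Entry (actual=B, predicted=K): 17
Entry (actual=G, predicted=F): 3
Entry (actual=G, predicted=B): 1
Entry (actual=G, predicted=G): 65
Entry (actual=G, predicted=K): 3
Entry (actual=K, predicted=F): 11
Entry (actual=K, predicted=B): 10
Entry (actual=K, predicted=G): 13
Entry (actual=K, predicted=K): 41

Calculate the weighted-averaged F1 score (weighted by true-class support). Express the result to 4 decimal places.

Per-class F1 score (2·TP/(2·TP+FP+FN)):
  F: TP=49, FP=9+3+11=23, FN=7+5+10=22 → 98/143 = 0.68531
  B: TP=72, FP=7+1+10=18, FN=9+11+17=37 → 144/199 = 0.72362
  G: TP=65, FP=5+11+13=29, FN=3+1+3=7 → 130/166 = 0.78313
  K: TP=41, FP=10+17+3=30, FN=11+10+13=34 → 82/146 = 0.56164
Weighted-F1 score = Σ (supportᵢ/N)·F1 scoreᵢ with N=327: (71/327)·0.68531 + (109/327)·0.72362 + (72/327)·0.78313 + (75/327)·0.56164 = 0.6913

0.6913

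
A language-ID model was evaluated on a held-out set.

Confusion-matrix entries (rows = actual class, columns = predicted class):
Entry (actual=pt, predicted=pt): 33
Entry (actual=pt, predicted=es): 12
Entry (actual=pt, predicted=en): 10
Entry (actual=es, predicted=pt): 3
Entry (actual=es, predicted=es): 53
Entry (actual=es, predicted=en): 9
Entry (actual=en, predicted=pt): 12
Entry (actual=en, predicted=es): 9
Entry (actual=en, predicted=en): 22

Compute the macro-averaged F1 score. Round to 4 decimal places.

Per-class F1 score (2·TP/(2·TP+FP+FN)):
  pt: TP=33, FP=3+12=15, FN=12+10=22 → 66/103 = 0.64078
  es: TP=53, FP=12+9=21, FN=3+9=12 → 106/139 = 0.76259
  en: TP=22, FP=10+9=19, FN=12+9=21 → 44/84 = 0.52381
Macro-F1 score = mean = (0.64078 + 0.76259 + 0.52381) / 3 = 0.6424

0.6424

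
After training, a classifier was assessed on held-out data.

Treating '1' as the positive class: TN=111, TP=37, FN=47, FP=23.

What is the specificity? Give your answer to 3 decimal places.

Specificity = TN/(TN+FP) = 111/(111+23) = 0.828

0.828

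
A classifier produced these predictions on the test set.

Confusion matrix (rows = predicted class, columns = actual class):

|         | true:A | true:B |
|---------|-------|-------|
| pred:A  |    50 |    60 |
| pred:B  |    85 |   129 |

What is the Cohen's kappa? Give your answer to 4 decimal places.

Observed agreement pₒ = trace/N = 179/324 = 0.55247
Expected agreement pₑ = Σ (rowᵢ·colᵢ)/N² = (135·110 + 189·214)/324² = 0.52675
κ = (pₒ − pₑ)/(1 − pₑ) = (0.55247 − 0.52675)/(1 − 0.52675) = 0.0543

0.0543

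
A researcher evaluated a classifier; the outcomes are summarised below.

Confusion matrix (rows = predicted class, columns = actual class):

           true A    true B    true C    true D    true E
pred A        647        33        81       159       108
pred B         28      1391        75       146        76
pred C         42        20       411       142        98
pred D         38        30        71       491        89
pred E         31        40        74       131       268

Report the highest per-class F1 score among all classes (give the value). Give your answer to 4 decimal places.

Per-class F1 score (2·TP/(2·TP+FP+FN)):
  A: TP=647, FP=33+81+159+108=381, FN=28+42+38+31=139 → 1294/1814 = 0.71334
  B: TP=1391, FP=28+75+146+76=325, FN=33+20+30+40=123 → 2782/3230 = 0.86130
  C: TP=411, FP=42+20+142+98=302, FN=81+75+71+74=301 → 822/1425 = 0.57684
  D: TP=491, FP=38+30+71+89=228, FN=159+146+142+131=578 → 982/1788 = 0.54922
  E: TP=268, FP=31+40+74+131=276, FN=108+76+98+89=371 → 536/1183 = 0.45309
Highest is class 'B' with F1 score = 0.8613.

0.8613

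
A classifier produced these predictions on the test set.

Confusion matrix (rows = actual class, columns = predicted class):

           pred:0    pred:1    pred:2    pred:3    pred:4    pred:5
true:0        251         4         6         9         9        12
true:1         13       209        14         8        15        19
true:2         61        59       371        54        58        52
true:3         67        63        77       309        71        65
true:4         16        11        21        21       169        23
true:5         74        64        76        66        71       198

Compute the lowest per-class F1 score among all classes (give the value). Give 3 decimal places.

0.431

Per-class F1 score (2·TP/(2·TP+FP+FN)):
  0: TP=251, FP=13+61+67+16+74=231, FN=4+6+9+9+12=40 → 502/773 = 0.6494
  1: TP=209, FP=4+59+63+11+64=201, FN=13+14+8+15+19=69 → 418/688 = 0.6076
  2: TP=371, FP=6+14+77+21+76=194, FN=61+59+54+58+52=284 → 742/1220 = 0.6082
  3: TP=309, FP=9+8+54+21+66=158, FN=67+63+77+71+65=343 → 618/1119 = 0.5523
  4: TP=169, FP=9+15+58+71+71=224, FN=16+11+21+21+23=92 → 338/654 = 0.5168
  5: TP=198, FP=12+19+52+65+23=171, FN=74+64+76+66+71=351 → 396/918 = 0.4314
Lowest is class '5' with F1 score = 0.431.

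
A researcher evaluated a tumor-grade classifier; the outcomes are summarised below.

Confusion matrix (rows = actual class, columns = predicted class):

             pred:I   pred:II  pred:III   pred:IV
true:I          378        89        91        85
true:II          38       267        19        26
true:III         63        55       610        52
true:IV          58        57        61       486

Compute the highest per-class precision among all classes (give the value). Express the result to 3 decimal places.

0.781

Per-class precision (TP/(TP+FP)):
  I: TP=378, FP=38+63+58=159 → 378/537 = 0.7039
  II: TP=267, FP=89+55+57=201 → 267/468 = 0.5705
  III: TP=610, FP=91+19+61=171 → 610/781 = 0.7810
  IV: TP=486, FP=85+26+52=163 → 486/649 = 0.7488
Highest is class 'III' with precision = 0.781.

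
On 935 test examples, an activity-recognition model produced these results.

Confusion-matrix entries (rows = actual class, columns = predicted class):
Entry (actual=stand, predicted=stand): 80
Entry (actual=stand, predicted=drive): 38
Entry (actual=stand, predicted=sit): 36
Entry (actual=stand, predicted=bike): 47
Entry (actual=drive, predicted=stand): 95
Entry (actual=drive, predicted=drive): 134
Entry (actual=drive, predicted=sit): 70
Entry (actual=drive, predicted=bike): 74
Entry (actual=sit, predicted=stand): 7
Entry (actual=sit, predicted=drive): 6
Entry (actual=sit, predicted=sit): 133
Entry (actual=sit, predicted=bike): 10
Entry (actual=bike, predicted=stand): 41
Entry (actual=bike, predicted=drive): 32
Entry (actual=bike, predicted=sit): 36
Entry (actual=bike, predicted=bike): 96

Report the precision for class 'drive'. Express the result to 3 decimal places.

0.638

Treat 'drive' as positive and all other classes as negative.
precision = TP/(TP+FP).
drive: TP=134, FP=38+6+32=76 → 134/210 = 0.6381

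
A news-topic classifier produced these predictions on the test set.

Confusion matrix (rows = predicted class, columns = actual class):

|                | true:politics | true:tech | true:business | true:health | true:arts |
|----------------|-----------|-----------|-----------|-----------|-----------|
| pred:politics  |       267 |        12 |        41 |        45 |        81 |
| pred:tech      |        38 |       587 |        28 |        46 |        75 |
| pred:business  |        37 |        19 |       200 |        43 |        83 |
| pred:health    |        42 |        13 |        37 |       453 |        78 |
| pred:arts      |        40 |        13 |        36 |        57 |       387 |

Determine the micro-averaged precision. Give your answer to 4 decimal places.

0.6867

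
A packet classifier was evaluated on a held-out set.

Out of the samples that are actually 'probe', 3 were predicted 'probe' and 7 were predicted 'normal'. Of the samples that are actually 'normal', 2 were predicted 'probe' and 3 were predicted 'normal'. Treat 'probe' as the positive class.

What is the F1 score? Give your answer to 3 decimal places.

Precision = TP/(TP+FP) = 3/5 = 0.6000
Recall = TP/(TP+FN) = 3/10 = 0.3000
F1 = 2·TP/(2·TP+FP+FN) = 6/15 = 0.400

0.400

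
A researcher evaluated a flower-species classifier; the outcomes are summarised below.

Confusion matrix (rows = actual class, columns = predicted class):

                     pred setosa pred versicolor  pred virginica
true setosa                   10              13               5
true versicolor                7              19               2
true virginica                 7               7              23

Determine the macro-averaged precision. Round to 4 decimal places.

0.5568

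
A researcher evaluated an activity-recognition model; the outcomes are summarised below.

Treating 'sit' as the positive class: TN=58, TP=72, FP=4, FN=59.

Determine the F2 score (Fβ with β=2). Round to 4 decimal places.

Fβ = (1+β²)·TP / ((1+β²)·TP + β²·FN + FP), with β²=4
= 5·72 / (5·72 + 4·59 + 4) = 0.6000

0.6000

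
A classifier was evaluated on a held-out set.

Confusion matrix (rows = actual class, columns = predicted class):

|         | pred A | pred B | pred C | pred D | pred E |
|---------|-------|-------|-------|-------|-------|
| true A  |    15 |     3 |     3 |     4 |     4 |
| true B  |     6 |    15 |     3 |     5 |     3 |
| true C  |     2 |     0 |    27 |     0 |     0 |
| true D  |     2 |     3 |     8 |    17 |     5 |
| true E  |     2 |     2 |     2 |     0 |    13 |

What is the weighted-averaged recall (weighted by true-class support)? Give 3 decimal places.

0.604

Per-class recall (TP/(TP+FN)):
  A: TP=15, FN=3+3+4+4=14 → 15/29 = 0.5172
  B: TP=15, FN=6+3+5+3=17 → 15/32 = 0.4688
  C: TP=27, FN=2+0+0+0=2 → 27/29 = 0.9310
  D: TP=17, FN=2+3+8+5=18 → 17/35 = 0.4857
  E: TP=13, FN=2+2+2+0=6 → 13/19 = 0.6842
Weighted-recall = Σ (supportᵢ/N)·recallᵢ with N=144: (29/144)·0.5172 + (32/144)·0.4688 + (29/144)·0.9310 + (35/144)·0.4857 + (19/144)·0.6842 = 0.604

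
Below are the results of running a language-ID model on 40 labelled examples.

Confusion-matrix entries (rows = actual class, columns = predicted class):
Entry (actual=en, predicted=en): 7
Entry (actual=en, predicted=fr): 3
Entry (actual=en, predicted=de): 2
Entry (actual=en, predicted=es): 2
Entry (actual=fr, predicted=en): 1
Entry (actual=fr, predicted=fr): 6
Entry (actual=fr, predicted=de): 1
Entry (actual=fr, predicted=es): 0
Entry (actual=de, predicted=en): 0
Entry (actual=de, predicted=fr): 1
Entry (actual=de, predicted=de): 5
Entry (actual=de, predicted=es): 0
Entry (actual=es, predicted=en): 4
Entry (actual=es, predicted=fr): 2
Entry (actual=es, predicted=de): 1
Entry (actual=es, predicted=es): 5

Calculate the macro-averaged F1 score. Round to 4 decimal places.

0.5829

Per-class F1 score (2·TP/(2·TP+FP+FN)):
  en: TP=7, FP=1+0+4=5, FN=3+2+2=7 → 14/26 = 0.53846
  fr: TP=6, FP=3+1+2=6, FN=1+1+0=2 → 12/20 = 0.60000
  de: TP=5, FP=2+1+1=4, FN=0+1+0=1 → 10/15 = 0.66667
  es: TP=5, FP=2+0+0=2, FN=4+2+1=7 → 10/19 = 0.52632
Macro-F1 score = mean = (0.53846 + 0.60000 + 0.66667 + 0.52632) / 4 = 0.5829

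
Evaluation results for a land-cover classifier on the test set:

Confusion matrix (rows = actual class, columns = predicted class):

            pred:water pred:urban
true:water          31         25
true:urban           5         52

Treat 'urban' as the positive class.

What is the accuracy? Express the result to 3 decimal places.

0.735

Accuracy = (TP+TN)/N = (52+31)/113 = 0.735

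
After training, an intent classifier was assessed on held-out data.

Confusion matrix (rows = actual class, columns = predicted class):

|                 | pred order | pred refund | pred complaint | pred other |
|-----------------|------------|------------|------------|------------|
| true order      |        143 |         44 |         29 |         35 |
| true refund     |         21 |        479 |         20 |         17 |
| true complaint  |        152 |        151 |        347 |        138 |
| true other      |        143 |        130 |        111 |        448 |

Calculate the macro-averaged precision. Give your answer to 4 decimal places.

Per-class precision (TP/(TP+FP)):
  order: TP=143, FP=21+152+143=316 → 143/459 = 0.31155
  refund: TP=479, FP=44+151+130=325 → 479/804 = 0.59577
  complaint: TP=347, FP=29+20+111=160 → 347/507 = 0.68442
  other: TP=448, FP=35+17+138=190 → 448/638 = 0.70219
Macro-precision = mean = (0.31155 + 0.59577 + 0.68442 + 0.70219) / 4 = 0.5735

0.5735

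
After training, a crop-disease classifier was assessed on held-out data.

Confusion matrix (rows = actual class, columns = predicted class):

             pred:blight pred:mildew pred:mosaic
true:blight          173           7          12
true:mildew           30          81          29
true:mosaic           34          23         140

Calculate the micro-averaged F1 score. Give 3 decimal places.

Micro-averaging pools counts across classes: ΣTP=394, ΣFP=135, ΣFN=135.
Micro-F1 score = 2·TP/(2·TP+FP+FN) on pooled counts = 0.745 (equals overall accuracy in single-label multiclass).

0.745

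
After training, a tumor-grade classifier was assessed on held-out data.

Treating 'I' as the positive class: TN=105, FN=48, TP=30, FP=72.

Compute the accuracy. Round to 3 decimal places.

Accuracy = (TP+TN)/N = (30+105)/255 = 0.529

0.529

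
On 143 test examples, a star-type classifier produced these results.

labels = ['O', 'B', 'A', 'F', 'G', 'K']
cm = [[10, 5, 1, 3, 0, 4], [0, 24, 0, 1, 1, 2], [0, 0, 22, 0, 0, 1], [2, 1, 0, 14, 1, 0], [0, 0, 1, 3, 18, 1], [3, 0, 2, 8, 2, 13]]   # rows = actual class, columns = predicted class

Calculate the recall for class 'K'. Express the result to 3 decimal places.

recall = TP/(TP+FN).
K: TP=13, FN=3+0+2+8+2=15 → 13/28 = 0.4643

0.464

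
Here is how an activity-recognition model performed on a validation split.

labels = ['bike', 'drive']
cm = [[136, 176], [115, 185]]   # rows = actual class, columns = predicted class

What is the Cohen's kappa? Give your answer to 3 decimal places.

0.052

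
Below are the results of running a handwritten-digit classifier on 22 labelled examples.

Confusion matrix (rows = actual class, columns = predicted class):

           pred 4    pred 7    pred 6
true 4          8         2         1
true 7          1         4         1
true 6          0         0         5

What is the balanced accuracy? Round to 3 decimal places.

Balanced accuracy = mean of per-class recall.
  4: recall = 8/11 = 0.7273
  7: recall = 4/6 = 0.6667
  6: recall = 5/5 = 1.0000
Mean = (0.7273 + 0.6667 + 1.0000) / 3 = 0.798

0.798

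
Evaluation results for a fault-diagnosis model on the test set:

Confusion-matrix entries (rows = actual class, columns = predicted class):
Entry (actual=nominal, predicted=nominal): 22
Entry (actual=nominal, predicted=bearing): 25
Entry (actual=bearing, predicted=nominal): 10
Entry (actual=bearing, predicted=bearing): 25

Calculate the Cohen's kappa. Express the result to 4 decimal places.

0.1729

Observed agreement pₒ = trace/N = 47/82 = 0.57317
Expected agreement pₑ = Σ (rowᵢ·colᵢ)/N² = (47·32 + 35·50)/82² = 0.48394
κ = (pₒ − pₑ)/(1 − pₑ) = (0.57317 − 0.48394)/(1 − 0.48394) = 0.1729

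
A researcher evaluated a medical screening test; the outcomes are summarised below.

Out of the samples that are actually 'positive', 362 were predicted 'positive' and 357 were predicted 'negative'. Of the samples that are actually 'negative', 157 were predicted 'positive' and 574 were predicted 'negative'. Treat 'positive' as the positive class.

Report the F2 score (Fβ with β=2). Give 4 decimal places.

0.5331

Fβ = (1+β²)·TP / ((1+β²)·TP + β²·FN + FP), with β²=4
= 5·362 / (5·362 + 4·357 + 157) = 0.5331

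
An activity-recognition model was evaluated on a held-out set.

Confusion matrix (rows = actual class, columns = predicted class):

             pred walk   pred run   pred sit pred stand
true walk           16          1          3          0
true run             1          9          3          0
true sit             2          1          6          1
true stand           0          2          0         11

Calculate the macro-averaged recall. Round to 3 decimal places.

0.735

Per-class recall (TP/(TP+FN)):
  walk: TP=16, FN=1+3+0=4 → 16/20 = 0.8000
  run: TP=9, FN=1+3+0=4 → 9/13 = 0.6923
  sit: TP=6, FN=2+1+1=4 → 6/10 = 0.6000
  stand: TP=11, FN=0+2+0=2 → 11/13 = 0.8462
Macro-recall = mean = (0.8000 + 0.6923 + 0.6000 + 0.8462) / 4 = 0.735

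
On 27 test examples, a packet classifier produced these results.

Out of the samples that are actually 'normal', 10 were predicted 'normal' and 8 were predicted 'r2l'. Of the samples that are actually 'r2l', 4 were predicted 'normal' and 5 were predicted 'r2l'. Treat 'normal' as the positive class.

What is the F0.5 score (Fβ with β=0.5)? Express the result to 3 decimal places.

0.676

Fβ = (1+β²)·TP / ((1+β²)·TP + β²·FN + FP), with β²=1/4
= 1.25·10 / (1.25·10 + 0.25·8 + 4) = 0.676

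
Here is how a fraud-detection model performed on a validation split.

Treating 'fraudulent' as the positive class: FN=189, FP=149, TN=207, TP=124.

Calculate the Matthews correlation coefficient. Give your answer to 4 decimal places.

-0.0227

MCC = (TP·TN − FP·FN) / √((TP+FP)(TP+FN)(TN+FP)(TN+FN))
Numerator = 124·207 − 149·189 = -2493
Denominator = √(273·313·356·396) = √12046258224 = 109755.4474
MCC = -2493 / 109755.4474 = -0.0227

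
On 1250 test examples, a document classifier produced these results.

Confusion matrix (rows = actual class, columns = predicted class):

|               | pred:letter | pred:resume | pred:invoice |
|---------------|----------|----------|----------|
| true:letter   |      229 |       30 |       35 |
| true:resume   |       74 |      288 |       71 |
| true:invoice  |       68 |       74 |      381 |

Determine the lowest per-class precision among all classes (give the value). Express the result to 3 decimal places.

Per-class precision (TP/(TP+FP)):
  letter: TP=229, FP=74+68=142 → 229/371 = 0.6173
  resume: TP=288, FP=30+74=104 → 288/392 = 0.7347
  invoice: TP=381, FP=35+71=106 → 381/487 = 0.7823
Lowest is class 'letter' with precision = 0.617.

0.617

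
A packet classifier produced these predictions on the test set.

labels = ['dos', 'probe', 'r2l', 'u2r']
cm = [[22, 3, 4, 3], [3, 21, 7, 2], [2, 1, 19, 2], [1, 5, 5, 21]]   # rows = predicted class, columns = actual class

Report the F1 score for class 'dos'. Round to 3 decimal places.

0.733

F1 score = 2·TP/(2·TP+FP+FN).
dos: TP=22, FP=3+4+3=10, FN=3+2+1=6 → 44/60 = 0.7333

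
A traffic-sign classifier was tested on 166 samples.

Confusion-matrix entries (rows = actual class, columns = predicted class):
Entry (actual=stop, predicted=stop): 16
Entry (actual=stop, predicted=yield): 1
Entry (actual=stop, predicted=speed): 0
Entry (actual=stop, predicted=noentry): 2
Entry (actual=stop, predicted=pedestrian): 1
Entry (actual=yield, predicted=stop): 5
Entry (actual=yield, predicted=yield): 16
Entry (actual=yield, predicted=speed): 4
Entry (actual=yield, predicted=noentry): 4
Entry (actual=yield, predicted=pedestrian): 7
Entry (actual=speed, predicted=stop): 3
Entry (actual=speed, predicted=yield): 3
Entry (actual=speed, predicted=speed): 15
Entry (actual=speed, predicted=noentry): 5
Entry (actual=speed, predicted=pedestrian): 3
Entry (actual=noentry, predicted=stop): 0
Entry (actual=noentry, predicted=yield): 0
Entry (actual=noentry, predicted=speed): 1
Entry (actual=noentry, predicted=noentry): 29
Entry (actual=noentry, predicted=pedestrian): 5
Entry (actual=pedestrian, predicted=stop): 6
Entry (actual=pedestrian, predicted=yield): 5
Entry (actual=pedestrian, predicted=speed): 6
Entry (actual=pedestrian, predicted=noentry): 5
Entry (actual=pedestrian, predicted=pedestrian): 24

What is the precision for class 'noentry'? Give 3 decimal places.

0.644

Treat 'noentry' as positive and all other classes as negative.
precision = TP/(TP+FP).
noentry: TP=29, FP=2+4+5+5=16 → 29/45 = 0.6444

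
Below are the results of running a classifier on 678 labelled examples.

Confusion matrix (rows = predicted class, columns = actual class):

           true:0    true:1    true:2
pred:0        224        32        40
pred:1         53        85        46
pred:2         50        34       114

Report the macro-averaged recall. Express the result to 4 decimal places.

Per-class recall (TP/(TP+FN)):
  0: TP=224, FN=53+50=103 → 224/327 = 0.68502
  1: TP=85, FN=32+34=66 → 85/151 = 0.56291
  2: TP=114, FN=40+46=86 → 114/200 = 0.57000
Macro-recall = mean = (0.68502 + 0.56291 + 0.57000) / 3 = 0.6060

0.6060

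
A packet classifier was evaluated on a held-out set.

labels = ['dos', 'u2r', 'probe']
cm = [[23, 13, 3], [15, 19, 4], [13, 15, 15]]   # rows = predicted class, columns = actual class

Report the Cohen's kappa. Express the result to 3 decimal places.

0.219

Observed agreement pₒ = trace/N = 57/120 = 0.4750
Expected agreement pₑ = Σ (rowᵢ·colᵢ)/N² = (51·39 + 47·38 + 22·43)/120² = 0.3278
κ = (pₒ − pₑ)/(1 − pₑ) = (0.4750 − 0.3278)/(1 − 0.3278) = 0.219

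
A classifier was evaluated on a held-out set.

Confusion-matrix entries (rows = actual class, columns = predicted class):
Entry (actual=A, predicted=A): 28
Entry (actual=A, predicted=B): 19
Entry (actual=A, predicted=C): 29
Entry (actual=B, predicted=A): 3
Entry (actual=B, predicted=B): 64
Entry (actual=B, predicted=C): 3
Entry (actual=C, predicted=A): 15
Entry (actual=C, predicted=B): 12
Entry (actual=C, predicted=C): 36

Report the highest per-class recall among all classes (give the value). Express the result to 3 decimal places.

0.914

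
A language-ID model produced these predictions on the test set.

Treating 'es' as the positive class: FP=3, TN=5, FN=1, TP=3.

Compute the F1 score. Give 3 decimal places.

Precision = TP/(TP+FP) = 3/6 = 0.5000
Recall = TP/(TP+FN) = 3/4 = 0.7500
F1 = 2·TP/(2·TP+FP+FN) = 6/10 = 0.600

0.600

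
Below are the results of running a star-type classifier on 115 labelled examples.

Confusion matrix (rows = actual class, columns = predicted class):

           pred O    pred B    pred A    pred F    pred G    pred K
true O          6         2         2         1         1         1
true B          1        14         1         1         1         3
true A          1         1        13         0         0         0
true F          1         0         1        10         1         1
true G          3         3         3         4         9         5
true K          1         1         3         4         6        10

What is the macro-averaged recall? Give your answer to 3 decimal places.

0.574

Per-class recall (TP/(TP+FN)):
  O: TP=6, FN=2+2+1+1+1=7 → 6/13 = 0.4615
  B: TP=14, FN=1+1+1+1+3=7 → 14/21 = 0.6667
  A: TP=13, FN=1+1+0+0+0=2 → 13/15 = 0.8667
  F: TP=10, FN=1+0+1+1+1=4 → 10/14 = 0.7143
  G: TP=9, FN=3+3+3+4+5=18 → 9/27 = 0.3333
  K: TP=10, FN=1+1+3+4+6=15 → 10/25 = 0.4000
Macro-recall = mean = (0.4615 + 0.6667 + 0.8667 + 0.7143 + 0.3333 + 0.4000) / 6 = 0.574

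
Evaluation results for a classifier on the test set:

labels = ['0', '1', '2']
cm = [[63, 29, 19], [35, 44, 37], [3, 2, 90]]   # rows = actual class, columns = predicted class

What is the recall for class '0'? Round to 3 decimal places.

0.568

One-vs-rest for '0': TP = diagonal; FP = other classes predicted '0'; FN = '0' predicted as other.
recall = TP/(TP+FN).
0: TP=63, FN=29+19=48 → 63/111 = 0.5676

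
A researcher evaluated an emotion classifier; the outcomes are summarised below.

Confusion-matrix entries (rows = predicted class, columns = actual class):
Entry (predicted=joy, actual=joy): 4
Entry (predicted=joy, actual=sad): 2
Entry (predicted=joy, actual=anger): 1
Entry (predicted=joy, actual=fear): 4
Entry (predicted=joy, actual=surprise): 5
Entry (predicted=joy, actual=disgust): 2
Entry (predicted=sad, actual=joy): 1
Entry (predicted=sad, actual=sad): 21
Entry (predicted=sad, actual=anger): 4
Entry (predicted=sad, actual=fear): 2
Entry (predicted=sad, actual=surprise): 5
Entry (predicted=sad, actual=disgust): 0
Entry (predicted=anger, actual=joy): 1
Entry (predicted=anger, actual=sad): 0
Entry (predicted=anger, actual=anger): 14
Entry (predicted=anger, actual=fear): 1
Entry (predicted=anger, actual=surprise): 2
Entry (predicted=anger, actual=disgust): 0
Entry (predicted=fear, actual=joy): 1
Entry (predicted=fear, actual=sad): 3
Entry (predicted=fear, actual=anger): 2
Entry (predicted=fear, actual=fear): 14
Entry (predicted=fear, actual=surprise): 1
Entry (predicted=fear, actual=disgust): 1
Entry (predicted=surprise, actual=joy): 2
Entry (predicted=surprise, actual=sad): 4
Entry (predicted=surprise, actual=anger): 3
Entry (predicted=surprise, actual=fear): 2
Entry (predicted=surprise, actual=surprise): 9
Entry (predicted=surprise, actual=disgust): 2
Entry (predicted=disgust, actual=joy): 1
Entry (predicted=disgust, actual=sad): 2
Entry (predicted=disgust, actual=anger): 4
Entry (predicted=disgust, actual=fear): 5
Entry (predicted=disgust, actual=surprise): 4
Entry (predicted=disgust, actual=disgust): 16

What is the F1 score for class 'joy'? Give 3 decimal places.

F1 score = 2·TP/(2·TP+FP+FN).
joy: TP=4, FP=2+1+4+5+2=14, FN=1+1+1+2+1=6 → 8/28 = 0.2857

0.286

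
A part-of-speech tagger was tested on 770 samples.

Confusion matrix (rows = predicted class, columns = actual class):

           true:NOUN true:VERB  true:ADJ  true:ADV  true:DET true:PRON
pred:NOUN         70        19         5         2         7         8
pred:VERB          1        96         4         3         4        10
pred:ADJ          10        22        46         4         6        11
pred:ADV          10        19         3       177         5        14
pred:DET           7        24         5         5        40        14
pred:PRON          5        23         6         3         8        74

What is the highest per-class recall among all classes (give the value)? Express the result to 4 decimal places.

0.9124

Per-class recall (TP/(TP+FN)):
  NOUN: TP=70, FN=1+10+10+7+5=33 → 70/103 = 0.67961
  VERB: TP=96, FN=19+22+19+24+23=107 → 96/203 = 0.47291
  ADJ: TP=46, FN=5+4+3+5+6=23 → 46/69 = 0.66667
  ADV: TP=177, FN=2+3+4+5+3=17 → 177/194 = 0.91237
  DET: TP=40, FN=7+4+6+5+8=30 → 40/70 = 0.57143
  PRON: TP=74, FN=8+10+11+14+14=57 → 74/131 = 0.56489
Highest is class 'ADV' with recall = 0.9124.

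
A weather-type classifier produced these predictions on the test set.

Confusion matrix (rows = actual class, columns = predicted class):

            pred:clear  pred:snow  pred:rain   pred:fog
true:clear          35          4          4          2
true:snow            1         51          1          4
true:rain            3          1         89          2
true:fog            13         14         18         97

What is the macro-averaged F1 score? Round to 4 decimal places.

0.7925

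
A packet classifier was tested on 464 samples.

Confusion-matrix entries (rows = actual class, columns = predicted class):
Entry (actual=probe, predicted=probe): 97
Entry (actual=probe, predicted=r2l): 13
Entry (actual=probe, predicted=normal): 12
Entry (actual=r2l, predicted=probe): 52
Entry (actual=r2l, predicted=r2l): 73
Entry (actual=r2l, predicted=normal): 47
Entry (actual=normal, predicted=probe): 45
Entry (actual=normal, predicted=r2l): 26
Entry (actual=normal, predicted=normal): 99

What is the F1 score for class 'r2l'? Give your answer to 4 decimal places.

0.5141

One-vs-rest for 'r2l': TP = diagonal; FP = other classes predicted 'r2l'; FN = 'r2l' predicted as other.
F1 score = 2·TP/(2·TP+FP+FN).
r2l: TP=73, FP=13+26=39, FN=52+47=99 → 146/284 = 0.51408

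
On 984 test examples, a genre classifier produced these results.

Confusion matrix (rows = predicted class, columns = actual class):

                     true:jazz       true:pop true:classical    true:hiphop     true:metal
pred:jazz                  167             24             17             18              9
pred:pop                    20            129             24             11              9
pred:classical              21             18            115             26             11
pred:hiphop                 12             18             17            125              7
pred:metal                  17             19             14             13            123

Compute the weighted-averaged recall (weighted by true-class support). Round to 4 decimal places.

0.6697

Per-class recall (TP/(TP+FN)):
  jazz: TP=167, FN=20+21+12+17=70 → 167/237 = 0.70464
  pop: TP=129, FN=24+18+18+19=79 → 129/208 = 0.62019
  classical: TP=115, FN=17+24+17+14=72 → 115/187 = 0.61497
  hiphop: TP=125, FN=18+11+26+13=68 → 125/193 = 0.64767
  metal: TP=123, FN=9+9+11+7=36 → 123/159 = 0.77358
Weighted-recall = Σ (supportᵢ/N)·recallᵢ with N=984: (237/984)·0.70464 + (208/984)·0.62019 + (187/984)·0.61497 + (193/984)·0.64767 + (159/984)·0.77358 = 0.6697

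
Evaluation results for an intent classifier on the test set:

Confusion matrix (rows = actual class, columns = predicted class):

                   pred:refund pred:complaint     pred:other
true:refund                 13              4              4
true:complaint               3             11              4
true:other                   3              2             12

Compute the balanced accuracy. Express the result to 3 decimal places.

0.645

Balanced accuracy = mean of per-class recall.
  refund: recall = 13/21 = 0.6190
  complaint: recall = 11/18 = 0.6111
  other: recall = 12/17 = 0.7059
Mean = (0.6190 + 0.6111 + 0.7059) / 3 = 0.645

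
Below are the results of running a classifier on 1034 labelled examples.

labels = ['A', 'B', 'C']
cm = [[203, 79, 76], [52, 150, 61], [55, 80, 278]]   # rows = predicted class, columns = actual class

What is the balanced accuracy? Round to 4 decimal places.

0.6034

Balanced accuracy = mean of per-class recall.
  A: recall = 203/310 = 0.65484
  B: recall = 150/309 = 0.48544
  C: recall = 278/415 = 0.66988
Mean = (0.65484 + 0.48544 + 0.66988) / 3 = 0.6034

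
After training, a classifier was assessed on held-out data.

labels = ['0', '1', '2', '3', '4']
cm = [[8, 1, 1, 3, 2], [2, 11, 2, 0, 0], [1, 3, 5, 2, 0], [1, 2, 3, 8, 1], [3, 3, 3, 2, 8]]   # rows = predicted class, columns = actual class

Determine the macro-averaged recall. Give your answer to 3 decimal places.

0.540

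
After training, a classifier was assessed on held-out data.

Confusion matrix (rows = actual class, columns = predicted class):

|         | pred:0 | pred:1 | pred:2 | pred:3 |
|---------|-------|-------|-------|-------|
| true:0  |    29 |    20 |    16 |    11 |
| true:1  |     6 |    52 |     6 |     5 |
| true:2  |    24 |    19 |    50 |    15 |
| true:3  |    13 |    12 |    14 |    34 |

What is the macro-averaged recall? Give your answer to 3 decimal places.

0.516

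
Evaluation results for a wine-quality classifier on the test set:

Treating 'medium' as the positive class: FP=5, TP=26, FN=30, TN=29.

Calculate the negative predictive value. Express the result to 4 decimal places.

0.4915

NPV = TN/(TN+FN) = 29/(29+30) = 0.4915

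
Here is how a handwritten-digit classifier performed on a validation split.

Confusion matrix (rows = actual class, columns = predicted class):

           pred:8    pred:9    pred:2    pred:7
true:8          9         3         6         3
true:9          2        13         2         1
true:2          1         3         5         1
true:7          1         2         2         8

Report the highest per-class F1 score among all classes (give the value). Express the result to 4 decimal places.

Per-class F1 score (2·TP/(2·TP+FP+FN)):
  8: TP=9, FP=2+1+1=4, FN=3+6+3=12 → 18/34 = 0.52941
  9: TP=13, FP=3+3+2=8, FN=2+2+1=5 → 26/39 = 0.66667
  2: TP=5, FP=6+2+2=10, FN=1+3+1=5 → 10/25 = 0.40000
  7: TP=8, FP=3+1+1=5, FN=1+2+2=5 → 16/26 = 0.61538
Highest is class '9' with F1 score = 0.6667.

0.6667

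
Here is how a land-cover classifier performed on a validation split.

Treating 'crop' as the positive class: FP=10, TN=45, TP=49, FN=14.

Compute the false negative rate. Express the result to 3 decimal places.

FNR = FN/(FN+TP) = 14/(14+49) = 0.222

0.222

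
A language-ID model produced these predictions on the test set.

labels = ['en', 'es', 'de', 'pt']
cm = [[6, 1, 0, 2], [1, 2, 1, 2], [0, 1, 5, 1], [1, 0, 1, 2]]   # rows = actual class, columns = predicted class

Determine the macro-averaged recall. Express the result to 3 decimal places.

0.554

Per-class recall (TP/(TP+FN)):
  en: TP=6, FN=1+0+2=3 → 6/9 = 0.6667
  es: TP=2, FN=1+1+2=4 → 2/6 = 0.3333
  de: TP=5, FN=0+1+1=2 → 5/7 = 0.7143
  pt: TP=2, FN=1+0+1=2 → 2/4 = 0.5000
Macro-recall = mean = (0.6667 + 0.3333 + 0.7143 + 0.5000) / 4 = 0.554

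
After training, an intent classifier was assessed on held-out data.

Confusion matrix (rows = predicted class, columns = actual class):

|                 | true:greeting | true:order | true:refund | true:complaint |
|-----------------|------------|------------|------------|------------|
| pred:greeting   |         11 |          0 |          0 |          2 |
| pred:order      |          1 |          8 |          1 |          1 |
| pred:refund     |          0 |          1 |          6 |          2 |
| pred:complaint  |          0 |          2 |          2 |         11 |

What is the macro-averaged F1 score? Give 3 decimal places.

0.746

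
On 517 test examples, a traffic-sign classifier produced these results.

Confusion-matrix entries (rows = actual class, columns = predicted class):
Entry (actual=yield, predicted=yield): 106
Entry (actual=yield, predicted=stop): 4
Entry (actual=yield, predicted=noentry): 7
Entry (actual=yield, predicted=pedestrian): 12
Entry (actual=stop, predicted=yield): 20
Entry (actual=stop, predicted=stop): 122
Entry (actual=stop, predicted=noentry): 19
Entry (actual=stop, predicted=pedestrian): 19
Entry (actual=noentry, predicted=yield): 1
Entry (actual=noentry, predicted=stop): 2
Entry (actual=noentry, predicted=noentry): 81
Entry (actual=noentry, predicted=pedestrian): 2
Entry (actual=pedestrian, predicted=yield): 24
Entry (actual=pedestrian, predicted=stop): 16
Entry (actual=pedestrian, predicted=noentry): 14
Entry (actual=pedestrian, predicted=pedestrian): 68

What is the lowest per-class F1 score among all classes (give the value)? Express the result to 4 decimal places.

Per-class F1 score (2·TP/(2·TP+FP+FN)):
  yield: TP=106, FP=20+1+24=45, FN=4+7+12=23 → 212/280 = 0.75714
  stop: TP=122, FP=4+2+16=22, FN=20+19+19=58 → 244/324 = 0.75309
  noentry: TP=81, FP=7+19+14=40, FN=1+2+2=5 → 162/207 = 0.78261
  pedestrian: TP=68, FP=12+19+2=33, FN=24+16+14=54 → 136/223 = 0.60987
Lowest is class 'pedestrian' with F1 score = 0.6099.

0.6099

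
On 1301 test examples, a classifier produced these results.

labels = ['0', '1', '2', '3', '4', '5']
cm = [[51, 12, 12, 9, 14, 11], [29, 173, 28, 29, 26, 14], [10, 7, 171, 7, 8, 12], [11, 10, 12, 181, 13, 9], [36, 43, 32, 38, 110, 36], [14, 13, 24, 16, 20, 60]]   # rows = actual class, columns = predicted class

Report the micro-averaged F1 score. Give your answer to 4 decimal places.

Micro-averaging pools counts across classes: ΣTP=746, ΣFP=555, ΣFN=555.
Micro-F1 score = 2·TP/(2·TP+FP+FN) on pooled counts = 0.5734 (equals overall accuracy in single-label multiclass).

0.5734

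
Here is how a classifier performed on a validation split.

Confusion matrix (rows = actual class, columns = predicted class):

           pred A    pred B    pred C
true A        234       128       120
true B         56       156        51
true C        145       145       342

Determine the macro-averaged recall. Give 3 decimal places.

0.540

Per-class recall (TP/(TP+FN)):
  A: TP=234, FN=128+120=248 → 234/482 = 0.4855
  B: TP=156, FN=56+51=107 → 156/263 = 0.5932
  C: TP=342, FN=145+145=290 → 342/632 = 0.5411
Macro-recall = mean = (0.4855 + 0.5932 + 0.5411) / 3 = 0.540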